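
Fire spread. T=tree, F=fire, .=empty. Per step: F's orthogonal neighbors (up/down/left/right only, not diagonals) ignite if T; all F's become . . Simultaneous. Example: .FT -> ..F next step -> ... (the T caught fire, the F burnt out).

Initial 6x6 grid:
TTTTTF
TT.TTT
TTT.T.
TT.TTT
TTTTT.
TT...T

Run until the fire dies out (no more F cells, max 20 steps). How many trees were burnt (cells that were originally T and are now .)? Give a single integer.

Step 1: +2 fires, +1 burnt (F count now 2)
Step 2: +2 fires, +2 burnt (F count now 2)
Step 3: +3 fires, +2 burnt (F count now 3)
Step 4: +2 fires, +3 burnt (F count now 2)
Step 5: +5 fires, +2 burnt (F count now 5)
Step 6: +3 fires, +5 burnt (F count now 3)
Step 7: +4 fires, +3 burnt (F count now 4)
Step 8: +2 fires, +4 burnt (F count now 2)
Step 9: +2 fires, +2 burnt (F count now 2)
Step 10: +1 fires, +2 burnt (F count now 1)
Step 11: +0 fires, +1 burnt (F count now 0)
Fire out after step 11
Initially T: 27, now '.': 35
Total burnt (originally-T cells now '.'): 26

Answer: 26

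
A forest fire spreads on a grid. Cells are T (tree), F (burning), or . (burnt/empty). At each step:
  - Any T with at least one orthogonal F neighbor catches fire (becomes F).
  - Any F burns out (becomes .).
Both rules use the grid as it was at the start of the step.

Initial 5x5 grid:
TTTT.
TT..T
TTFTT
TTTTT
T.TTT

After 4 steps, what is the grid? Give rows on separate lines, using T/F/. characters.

Step 1: 3 trees catch fire, 1 burn out
  TTTT.
  TT..T
  TF.FT
  TTFTT
  T.TTT
Step 2: 6 trees catch fire, 3 burn out
  TTTT.
  TF..T
  F...F
  TF.FT
  T.FTT
Step 3: 6 trees catch fire, 6 burn out
  TFTT.
  F...F
  .....
  F...F
  T..FT
Step 4: 4 trees catch fire, 6 burn out
  F.FT.
  .....
  .....
  .....
  F...F

F.FT.
.....
.....
.....
F...F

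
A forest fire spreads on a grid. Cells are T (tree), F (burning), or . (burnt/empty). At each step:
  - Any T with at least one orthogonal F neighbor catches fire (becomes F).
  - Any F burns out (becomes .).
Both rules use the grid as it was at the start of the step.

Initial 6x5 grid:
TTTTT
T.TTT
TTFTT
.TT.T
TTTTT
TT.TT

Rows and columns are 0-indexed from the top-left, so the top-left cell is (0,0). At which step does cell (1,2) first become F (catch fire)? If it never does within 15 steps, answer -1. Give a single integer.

Step 1: cell (1,2)='F' (+4 fires, +1 burnt)
  -> target ignites at step 1
Step 2: cell (1,2)='.' (+6 fires, +4 burnt)
Step 3: cell (1,2)='.' (+7 fires, +6 burnt)
Step 4: cell (1,2)='.' (+6 fires, +7 burnt)
Step 5: cell (1,2)='.' (+2 fires, +6 burnt)
Step 6: cell (1,2)='.' (+0 fires, +2 burnt)
  fire out at step 6

1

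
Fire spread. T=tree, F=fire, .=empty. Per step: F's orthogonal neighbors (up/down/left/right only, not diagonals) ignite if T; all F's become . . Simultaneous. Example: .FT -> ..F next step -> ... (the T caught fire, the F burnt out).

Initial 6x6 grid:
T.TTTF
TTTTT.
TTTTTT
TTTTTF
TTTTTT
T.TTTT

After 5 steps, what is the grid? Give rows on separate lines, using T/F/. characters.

Step 1: 4 trees catch fire, 2 burn out
  T.TTF.
  TTTTT.
  TTTTTF
  TTTTF.
  TTTTTF
  T.TTTT
Step 2: 6 trees catch fire, 4 burn out
  T.TF..
  TTTTF.
  TTTTF.
  TTTF..
  TTTTF.
  T.TTTF
Step 3: 6 trees catch fire, 6 burn out
  T.F...
  TTTF..
  TTTF..
  TTF...
  TTTF..
  T.TTF.
Step 4: 5 trees catch fire, 6 burn out
  T.....
  TTF...
  TTF...
  TF....
  TTF...
  T.TF..
Step 5: 5 trees catch fire, 5 burn out
  T.....
  TF....
  TF....
  F.....
  TF....
  T.F...

T.....
TF....
TF....
F.....
TF....
T.F...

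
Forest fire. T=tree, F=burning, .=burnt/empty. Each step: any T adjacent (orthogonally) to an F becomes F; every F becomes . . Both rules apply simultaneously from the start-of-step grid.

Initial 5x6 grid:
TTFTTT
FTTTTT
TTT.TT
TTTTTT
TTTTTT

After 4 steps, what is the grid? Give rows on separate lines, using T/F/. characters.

Step 1: 6 trees catch fire, 2 burn out
  FF.FTT
  .FFTTT
  FTT.TT
  TTTTTT
  TTTTTT
Step 2: 5 trees catch fire, 6 burn out
  ....FT
  ...FTT
  .FF.TT
  FTTTTT
  TTTTTT
Step 3: 5 trees catch fire, 5 burn out
  .....F
  ....FT
  ....TT
  .FFTTT
  FTTTTT
Step 4: 5 trees catch fire, 5 burn out
  ......
  .....F
  ....FT
  ...FTT
  .FFTTT

......
.....F
....FT
...FTT
.FFTTT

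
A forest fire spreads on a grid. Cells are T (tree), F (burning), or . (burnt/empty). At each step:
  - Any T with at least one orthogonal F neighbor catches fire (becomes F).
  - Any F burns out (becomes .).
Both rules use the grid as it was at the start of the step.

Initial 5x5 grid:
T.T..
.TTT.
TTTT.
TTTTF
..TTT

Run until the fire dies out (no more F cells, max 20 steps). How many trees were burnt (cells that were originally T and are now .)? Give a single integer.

Answer: 15

Derivation:
Step 1: +2 fires, +1 burnt (F count now 2)
Step 2: +3 fires, +2 burnt (F count now 3)
Step 3: +4 fires, +3 burnt (F count now 4)
Step 4: +3 fires, +4 burnt (F count now 3)
Step 5: +3 fires, +3 burnt (F count now 3)
Step 6: +0 fires, +3 burnt (F count now 0)
Fire out after step 6
Initially T: 16, now '.': 24
Total burnt (originally-T cells now '.'): 15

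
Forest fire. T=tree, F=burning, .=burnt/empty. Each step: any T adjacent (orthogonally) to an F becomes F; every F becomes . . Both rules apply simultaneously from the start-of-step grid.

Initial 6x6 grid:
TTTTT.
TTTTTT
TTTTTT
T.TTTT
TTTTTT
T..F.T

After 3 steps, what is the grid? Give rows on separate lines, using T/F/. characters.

Step 1: 1 trees catch fire, 1 burn out
  TTTTT.
  TTTTTT
  TTTTTT
  T.TTTT
  TTTFTT
  T....T
Step 2: 3 trees catch fire, 1 burn out
  TTTTT.
  TTTTTT
  TTTTTT
  T.TFTT
  TTF.FT
  T....T
Step 3: 5 trees catch fire, 3 burn out
  TTTTT.
  TTTTTT
  TTTFTT
  T.F.FT
  TF...F
  T....T

TTTTT.
TTTTTT
TTTFTT
T.F.FT
TF...F
T....T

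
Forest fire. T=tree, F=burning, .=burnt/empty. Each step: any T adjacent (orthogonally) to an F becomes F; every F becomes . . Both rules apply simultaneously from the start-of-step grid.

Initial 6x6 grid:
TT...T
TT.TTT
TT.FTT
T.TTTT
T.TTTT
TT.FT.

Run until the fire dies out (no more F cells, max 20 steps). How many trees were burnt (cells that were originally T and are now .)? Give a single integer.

Step 1: +5 fires, +2 burnt (F count now 5)
Step 2: +6 fires, +5 burnt (F count now 6)
Step 3: +3 fires, +6 burnt (F count now 3)
Step 4: +1 fires, +3 burnt (F count now 1)
Step 5: +0 fires, +1 burnt (F count now 0)
Fire out after step 5
Initially T: 25, now '.': 26
Total burnt (originally-T cells now '.'): 15

Answer: 15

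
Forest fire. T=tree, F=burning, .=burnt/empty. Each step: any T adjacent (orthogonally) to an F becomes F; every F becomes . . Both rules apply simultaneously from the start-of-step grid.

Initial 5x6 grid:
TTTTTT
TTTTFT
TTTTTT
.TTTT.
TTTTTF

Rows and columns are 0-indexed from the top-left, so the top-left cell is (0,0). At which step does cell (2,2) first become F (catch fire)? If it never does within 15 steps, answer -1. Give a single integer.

Step 1: cell (2,2)='T' (+5 fires, +2 burnt)
Step 2: cell (2,2)='T' (+7 fires, +5 burnt)
Step 3: cell (2,2)='F' (+5 fires, +7 burnt)
  -> target ignites at step 3
Step 4: cell (2,2)='.' (+5 fires, +5 burnt)
Step 5: cell (2,2)='.' (+4 fires, +5 burnt)
Step 6: cell (2,2)='.' (+0 fires, +4 burnt)
  fire out at step 6

3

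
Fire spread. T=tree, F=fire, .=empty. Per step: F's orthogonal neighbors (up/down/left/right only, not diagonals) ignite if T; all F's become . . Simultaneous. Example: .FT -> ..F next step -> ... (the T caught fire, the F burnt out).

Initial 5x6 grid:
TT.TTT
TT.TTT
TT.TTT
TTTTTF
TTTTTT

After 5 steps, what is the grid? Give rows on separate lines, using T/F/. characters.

Step 1: 3 trees catch fire, 1 burn out
  TT.TTT
  TT.TTT
  TT.TTF
  TTTTF.
  TTTTTF
Step 2: 4 trees catch fire, 3 burn out
  TT.TTT
  TT.TTF
  TT.TF.
  TTTF..
  TTTTF.
Step 3: 5 trees catch fire, 4 burn out
  TT.TTF
  TT.TF.
  TT.F..
  TTF...
  TTTF..
Step 4: 4 trees catch fire, 5 burn out
  TT.TF.
  TT.F..
  TT....
  TF....
  TTF...
Step 5: 4 trees catch fire, 4 burn out
  TT.F..
  TT....
  TF....
  F.....
  TF....

TT.F..
TT....
TF....
F.....
TF....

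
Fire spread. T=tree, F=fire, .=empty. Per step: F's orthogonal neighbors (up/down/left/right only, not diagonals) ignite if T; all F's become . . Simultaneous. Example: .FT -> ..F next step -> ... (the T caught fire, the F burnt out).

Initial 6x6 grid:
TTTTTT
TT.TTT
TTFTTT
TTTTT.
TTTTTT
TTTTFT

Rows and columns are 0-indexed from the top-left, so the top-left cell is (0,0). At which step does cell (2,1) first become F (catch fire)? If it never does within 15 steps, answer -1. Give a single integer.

Step 1: cell (2,1)='F' (+6 fires, +2 burnt)
  -> target ignites at step 1
Step 2: cell (2,1)='.' (+11 fires, +6 burnt)
Step 3: cell (2,1)='.' (+8 fires, +11 burnt)
Step 4: cell (2,1)='.' (+6 fires, +8 burnt)
Step 5: cell (2,1)='.' (+1 fires, +6 burnt)
Step 6: cell (2,1)='.' (+0 fires, +1 burnt)
  fire out at step 6

1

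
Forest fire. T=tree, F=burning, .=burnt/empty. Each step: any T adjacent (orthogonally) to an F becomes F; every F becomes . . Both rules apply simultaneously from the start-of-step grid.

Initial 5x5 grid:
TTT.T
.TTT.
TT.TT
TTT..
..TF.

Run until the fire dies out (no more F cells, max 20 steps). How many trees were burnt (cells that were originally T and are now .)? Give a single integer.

Step 1: +1 fires, +1 burnt (F count now 1)
Step 2: +1 fires, +1 burnt (F count now 1)
Step 3: +1 fires, +1 burnt (F count now 1)
Step 4: +2 fires, +1 burnt (F count now 2)
Step 5: +2 fires, +2 burnt (F count now 2)
Step 6: +2 fires, +2 burnt (F count now 2)
Step 7: +3 fires, +2 burnt (F count now 3)
Step 8: +1 fires, +3 burnt (F count now 1)
Step 9: +1 fires, +1 burnt (F count now 1)
Step 10: +0 fires, +1 burnt (F count now 0)
Fire out after step 10
Initially T: 15, now '.': 24
Total burnt (originally-T cells now '.'): 14

Answer: 14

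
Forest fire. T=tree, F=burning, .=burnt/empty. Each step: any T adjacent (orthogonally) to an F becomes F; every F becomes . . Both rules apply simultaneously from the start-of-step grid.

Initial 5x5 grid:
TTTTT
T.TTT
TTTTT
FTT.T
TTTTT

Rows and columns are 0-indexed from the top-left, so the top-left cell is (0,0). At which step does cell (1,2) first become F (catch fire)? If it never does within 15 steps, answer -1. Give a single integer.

Step 1: cell (1,2)='T' (+3 fires, +1 burnt)
Step 2: cell (1,2)='T' (+4 fires, +3 burnt)
Step 3: cell (1,2)='T' (+3 fires, +4 burnt)
Step 4: cell (1,2)='F' (+4 fires, +3 burnt)
  -> target ignites at step 4
Step 5: cell (1,2)='.' (+4 fires, +4 burnt)
Step 6: cell (1,2)='.' (+3 fires, +4 burnt)
Step 7: cell (1,2)='.' (+1 fires, +3 burnt)
Step 8: cell (1,2)='.' (+0 fires, +1 burnt)
  fire out at step 8

4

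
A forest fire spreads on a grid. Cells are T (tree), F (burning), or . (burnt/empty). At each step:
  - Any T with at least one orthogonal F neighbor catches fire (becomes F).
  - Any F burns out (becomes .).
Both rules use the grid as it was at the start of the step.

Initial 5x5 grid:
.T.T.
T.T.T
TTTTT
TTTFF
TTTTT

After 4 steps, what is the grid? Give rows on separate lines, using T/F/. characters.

Step 1: 5 trees catch fire, 2 burn out
  .T.T.
  T.T.T
  TTTFF
  TTF..
  TTTFF
Step 2: 4 trees catch fire, 5 burn out
  .T.T.
  T.T.F
  TTF..
  TF...
  TTF..
Step 3: 4 trees catch fire, 4 burn out
  .T.T.
  T.F..
  TF...
  F....
  TF...
Step 4: 2 trees catch fire, 4 burn out
  .T.T.
  T....
  F....
  .....
  F....

.T.T.
T....
F....
.....
F....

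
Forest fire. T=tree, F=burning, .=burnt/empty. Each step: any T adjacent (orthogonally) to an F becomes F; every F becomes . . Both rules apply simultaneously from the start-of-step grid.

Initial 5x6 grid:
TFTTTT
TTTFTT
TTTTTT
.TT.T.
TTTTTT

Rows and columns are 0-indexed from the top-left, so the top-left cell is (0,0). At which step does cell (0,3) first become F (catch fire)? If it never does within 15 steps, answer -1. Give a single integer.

Step 1: cell (0,3)='F' (+7 fires, +2 burnt)
  -> target ignites at step 1
Step 2: cell (0,3)='.' (+6 fires, +7 burnt)
Step 3: cell (0,3)='.' (+6 fires, +6 burnt)
Step 4: cell (0,3)='.' (+3 fires, +6 burnt)
Step 5: cell (0,3)='.' (+3 fires, +3 burnt)
Step 6: cell (0,3)='.' (+0 fires, +3 burnt)
  fire out at step 6

1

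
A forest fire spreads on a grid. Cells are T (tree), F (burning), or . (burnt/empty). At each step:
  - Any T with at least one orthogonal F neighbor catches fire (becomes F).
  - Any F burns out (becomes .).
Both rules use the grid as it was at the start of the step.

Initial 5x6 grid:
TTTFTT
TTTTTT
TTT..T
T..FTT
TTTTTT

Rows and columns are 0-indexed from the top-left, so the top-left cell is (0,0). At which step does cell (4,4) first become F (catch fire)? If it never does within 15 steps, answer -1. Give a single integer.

Step 1: cell (4,4)='T' (+5 fires, +2 burnt)
Step 2: cell (4,4)='F' (+7 fires, +5 burnt)
  -> target ignites at step 2
Step 3: cell (4,4)='.' (+7 fires, +7 burnt)
Step 4: cell (4,4)='.' (+3 fires, +7 burnt)
Step 5: cell (4,4)='.' (+2 fires, +3 burnt)
Step 6: cell (4,4)='.' (+0 fires, +2 burnt)
  fire out at step 6

2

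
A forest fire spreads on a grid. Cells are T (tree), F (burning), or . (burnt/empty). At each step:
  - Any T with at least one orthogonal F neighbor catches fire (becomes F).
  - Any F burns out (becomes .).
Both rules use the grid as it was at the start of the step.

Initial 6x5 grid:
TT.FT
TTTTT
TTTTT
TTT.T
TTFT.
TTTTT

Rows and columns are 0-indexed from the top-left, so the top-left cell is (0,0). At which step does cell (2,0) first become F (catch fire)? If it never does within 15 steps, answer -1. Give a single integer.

Step 1: cell (2,0)='T' (+6 fires, +2 burnt)
Step 2: cell (2,0)='T' (+8 fires, +6 burnt)
Step 3: cell (2,0)='T' (+6 fires, +8 burnt)
Step 4: cell (2,0)='F' (+4 fires, +6 burnt)
  -> target ignites at step 4
Step 5: cell (2,0)='.' (+1 fires, +4 burnt)
Step 6: cell (2,0)='.' (+0 fires, +1 burnt)
  fire out at step 6

4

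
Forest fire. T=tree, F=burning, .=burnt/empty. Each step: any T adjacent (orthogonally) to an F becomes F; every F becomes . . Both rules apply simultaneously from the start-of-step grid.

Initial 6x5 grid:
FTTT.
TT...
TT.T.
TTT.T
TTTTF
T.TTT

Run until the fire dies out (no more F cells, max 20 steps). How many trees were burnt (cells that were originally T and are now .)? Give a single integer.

Answer: 19

Derivation:
Step 1: +5 fires, +2 burnt (F count now 5)
Step 2: +5 fires, +5 burnt (F count now 5)
Step 3: +6 fires, +5 burnt (F count now 6)
Step 4: +2 fires, +6 burnt (F count now 2)
Step 5: +1 fires, +2 burnt (F count now 1)
Step 6: +0 fires, +1 burnt (F count now 0)
Fire out after step 6
Initially T: 20, now '.': 29
Total burnt (originally-T cells now '.'): 19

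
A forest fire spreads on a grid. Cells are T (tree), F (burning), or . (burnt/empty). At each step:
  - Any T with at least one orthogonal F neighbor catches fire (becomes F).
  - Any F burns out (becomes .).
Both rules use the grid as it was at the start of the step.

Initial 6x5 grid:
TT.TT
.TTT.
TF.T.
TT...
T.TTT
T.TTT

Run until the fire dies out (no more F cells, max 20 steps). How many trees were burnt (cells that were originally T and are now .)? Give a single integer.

Step 1: +3 fires, +1 burnt (F count now 3)
Step 2: +3 fires, +3 burnt (F count now 3)
Step 3: +3 fires, +3 burnt (F count now 3)
Step 4: +3 fires, +3 burnt (F count now 3)
Step 5: +1 fires, +3 burnt (F count now 1)
Step 6: +0 fires, +1 burnt (F count now 0)
Fire out after step 6
Initially T: 19, now '.': 24
Total burnt (originally-T cells now '.'): 13

Answer: 13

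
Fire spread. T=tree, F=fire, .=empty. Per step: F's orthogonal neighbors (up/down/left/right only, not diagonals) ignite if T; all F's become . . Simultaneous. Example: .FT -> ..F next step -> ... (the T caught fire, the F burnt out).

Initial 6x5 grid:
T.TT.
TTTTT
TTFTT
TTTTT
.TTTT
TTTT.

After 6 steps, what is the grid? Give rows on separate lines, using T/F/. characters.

Step 1: 4 trees catch fire, 1 burn out
  T.TT.
  TTFTT
  TF.FT
  TTFTT
  .TTTT
  TTTT.
Step 2: 8 trees catch fire, 4 burn out
  T.FT.
  TF.FT
  F...F
  TF.FT
  .TFTT
  TTTT.
Step 3: 8 trees catch fire, 8 burn out
  T..F.
  F...F
  .....
  F...F
  .F.FT
  TTFT.
Step 4: 4 trees catch fire, 8 burn out
  F....
  .....
  .....
  .....
  ....F
  TF.F.
Step 5: 1 trees catch fire, 4 burn out
  .....
  .....
  .....
  .....
  .....
  F....
Step 6: 0 trees catch fire, 1 burn out
  .....
  .....
  .....
  .....
  .....
  .....

.....
.....
.....
.....
.....
.....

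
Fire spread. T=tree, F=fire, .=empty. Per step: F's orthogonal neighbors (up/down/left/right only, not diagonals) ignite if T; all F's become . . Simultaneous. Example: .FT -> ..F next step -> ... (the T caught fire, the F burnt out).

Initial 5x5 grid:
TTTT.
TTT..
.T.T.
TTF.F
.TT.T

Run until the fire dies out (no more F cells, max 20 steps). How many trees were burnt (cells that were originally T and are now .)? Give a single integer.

Step 1: +3 fires, +2 burnt (F count now 3)
Step 2: +3 fires, +3 burnt (F count now 3)
Step 3: +1 fires, +3 burnt (F count now 1)
Step 4: +3 fires, +1 burnt (F count now 3)
Step 5: +2 fires, +3 burnt (F count now 2)
Step 6: +1 fires, +2 burnt (F count now 1)
Step 7: +0 fires, +1 burnt (F count now 0)
Fire out after step 7
Initially T: 14, now '.': 24
Total burnt (originally-T cells now '.'): 13

Answer: 13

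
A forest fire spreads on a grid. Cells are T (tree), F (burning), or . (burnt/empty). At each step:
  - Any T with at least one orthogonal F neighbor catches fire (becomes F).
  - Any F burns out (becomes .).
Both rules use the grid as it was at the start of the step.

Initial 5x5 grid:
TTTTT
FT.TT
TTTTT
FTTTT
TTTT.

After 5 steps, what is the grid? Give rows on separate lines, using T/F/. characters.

Step 1: 5 trees catch fire, 2 burn out
  FTTTT
  .F.TT
  FTTTT
  .FTTT
  FTTT.
Step 2: 4 trees catch fire, 5 burn out
  .FTTT
  ...TT
  .FTTT
  ..FTT
  .FTT.
Step 3: 4 trees catch fire, 4 burn out
  ..FTT
  ...TT
  ..FTT
  ...FT
  ..FT.
Step 4: 4 trees catch fire, 4 burn out
  ...FT
  ...TT
  ...FT
  ....F
  ...F.
Step 5: 3 trees catch fire, 4 burn out
  ....F
  ...FT
  ....F
  .....
  .....

....F
...FT
....F
.....
.....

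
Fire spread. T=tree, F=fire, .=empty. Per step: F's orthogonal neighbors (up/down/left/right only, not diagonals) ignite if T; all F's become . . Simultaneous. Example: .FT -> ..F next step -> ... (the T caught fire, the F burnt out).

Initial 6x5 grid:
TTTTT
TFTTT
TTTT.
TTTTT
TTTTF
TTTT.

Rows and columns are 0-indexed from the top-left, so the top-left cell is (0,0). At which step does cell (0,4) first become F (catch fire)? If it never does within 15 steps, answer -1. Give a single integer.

Step 1: cell (0,4)='T' (+6 fires, +2 burnt)
Step 2: cell (0,4)='T' (+9 fires, +6 burnt)
Step 3: cell (0,4)='T' (+7 fires, +9 burnt)
Step 4: cell (0,4)='F' (+3 fires, +7 burnt)
  -> target ignites at step 4
Step 5: cell (0,4)='.' (+1 fires, +3 burnt)
Step 6: cell (0,4)='.' (+0 fires, +1 burnt)
  fire out at step 6

4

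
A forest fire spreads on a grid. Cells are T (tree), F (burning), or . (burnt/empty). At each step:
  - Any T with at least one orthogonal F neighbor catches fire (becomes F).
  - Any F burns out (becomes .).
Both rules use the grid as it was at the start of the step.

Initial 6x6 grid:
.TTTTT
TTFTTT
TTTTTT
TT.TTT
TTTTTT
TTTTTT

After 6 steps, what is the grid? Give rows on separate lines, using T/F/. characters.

Step 1: 4 trees catch fire, 1 burn out
  .TFTTT
  TF.FTT
  TTFTTT
  TT.TTT
  TTTTTT
  TTTTTT
Step 2: 6 trees catch fire, 4 burn out
  .F.FTT
  F...FT
  TF.FTT
  TT.TTT
  TTTTTT
  TTTTTT
Step 3: 6 trees catch fire, 6 burn out
  ....FT
  .....F
  F...FT
  TF.FTT
  TTTTTT
  TTTTTT
Step 4: 6 trees catch fire, 6 burn out
  .....F
  ......
  .....F
  F...FT
  TFTFTT
  TTTTTT
Step 5: 6 trees catch fire, 6 burn out
  ......
  ......
  ......
  .....F
  F.F.FT
  TFTFTT
Step 6: 4 trees catch fire, 6 burn out
  ......
  ......
  ......
  ......
  .....F
  F.F.FT

......
......
......
......
.....F
F.F.FT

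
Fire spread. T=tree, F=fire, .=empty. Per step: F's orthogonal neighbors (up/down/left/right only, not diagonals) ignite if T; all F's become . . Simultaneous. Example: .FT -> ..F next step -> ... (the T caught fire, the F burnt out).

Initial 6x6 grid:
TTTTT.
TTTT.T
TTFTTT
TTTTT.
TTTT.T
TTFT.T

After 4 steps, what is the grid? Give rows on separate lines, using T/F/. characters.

Step 1: 7 trees catch fire, 2 burn out
  TTTTT.
  TTFT.T
  TF.FTT
  TTFTT.
  TTFT.T
  TF.F.T
Step 2: 10 trees catch fire, 7 burn out
  TTFTT.
  TF.F.T
  F...FT
  TF.FT.
  TF.F.T
  F....T
Step 3: 7 trees catch fire, 10 burn out
  TF.FT.
  F....T
  .....F
  F...F.
  F....T
  .....T
Step 4: 3 trees catch fire, 7 burn out
  F...F.
  .....F
  ......
  ......
  .....T
  .....T

F...F.
.....F
......
......
.....T
.....T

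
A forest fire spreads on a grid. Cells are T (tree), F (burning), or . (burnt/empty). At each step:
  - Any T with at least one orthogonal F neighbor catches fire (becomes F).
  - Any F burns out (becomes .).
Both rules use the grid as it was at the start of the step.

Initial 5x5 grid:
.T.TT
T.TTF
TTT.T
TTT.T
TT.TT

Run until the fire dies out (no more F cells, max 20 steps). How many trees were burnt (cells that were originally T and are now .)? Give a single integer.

Step 1: +3 fires, +1 burnt (F count now 3)
Step 2: +3 fires, +3 burnt (F count now 3)
Step 3: +2 fires, +3 burnt (F count now 2)
Step 4: +3 fires, +2 burnt (F count now 3)
Step 5: +2 fires, +3 burnt (F count now 2)
Step 6: +3 fires, +2 burnt (F count now 3)
Step 7: +1 fires, +3 burnt (F count now 1)
Step 8: +0 fires, +1 burnt (F count now 0)
Fire out after step 8
Initially T: 18, now '.': 24
Total burnt (originally-T cells now '.'): 17

Answer: 17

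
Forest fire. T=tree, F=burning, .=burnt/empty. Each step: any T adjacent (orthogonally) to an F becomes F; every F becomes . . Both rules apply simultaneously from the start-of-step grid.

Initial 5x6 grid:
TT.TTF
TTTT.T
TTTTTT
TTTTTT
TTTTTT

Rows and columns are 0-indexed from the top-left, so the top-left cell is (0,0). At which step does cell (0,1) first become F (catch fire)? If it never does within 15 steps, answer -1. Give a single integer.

Step 1: cell (0,1)='T' (+2 fires, +1 burnt)
Step 2: cell (0,1)='T' (+2 fires, +2 burnt)
Step 3: cell (0,1)='T' (+3 fires, +2 burnt)
Step 4: cell (0,1)='T' (+4 fires, +3 burnt)
Step 5: cell (0,1)='T' (+4 fires, +4 burnt)
Step 6: cell (0,1)='F' (+5 fires, +4 burnt)
  -> target ignites at step 6
Step 7: cell (0,1)='.' (+4 fires, +5 burnt)
Step 8: cell (0,1)='.' (+2 fires, +4 burnt)
Step 9: cell (0,1)='.' (+1 fires, +2 burnt)
Step 10: cell (0,1)='.' (+0 fires, +1 burnt)
  fire out at step 10

6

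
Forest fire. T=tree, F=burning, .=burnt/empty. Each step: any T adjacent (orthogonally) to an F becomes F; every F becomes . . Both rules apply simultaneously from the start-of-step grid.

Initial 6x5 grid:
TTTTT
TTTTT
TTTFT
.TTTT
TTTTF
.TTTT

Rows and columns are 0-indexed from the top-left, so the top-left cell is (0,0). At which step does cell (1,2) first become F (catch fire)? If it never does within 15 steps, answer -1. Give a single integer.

Step 1: cell (1,2)='T' (+7 fires, +2 burnt)
Step 2: cell (1,2)='F' (+7 fires, +7 burnt)
  -> target ignites at step 2
Step 3: cell (1,2)='.' (+7 fires, +7 burnt)
Step 4: cell (1,2)='.' (+4 fires, +7 burnt)
Step 5: cell (1,2)='.' (+1 fires, +4 burnt)
Step 6: cell (1,2)='.' (+0 fires, +1 burnt)
  fire out at step 6

2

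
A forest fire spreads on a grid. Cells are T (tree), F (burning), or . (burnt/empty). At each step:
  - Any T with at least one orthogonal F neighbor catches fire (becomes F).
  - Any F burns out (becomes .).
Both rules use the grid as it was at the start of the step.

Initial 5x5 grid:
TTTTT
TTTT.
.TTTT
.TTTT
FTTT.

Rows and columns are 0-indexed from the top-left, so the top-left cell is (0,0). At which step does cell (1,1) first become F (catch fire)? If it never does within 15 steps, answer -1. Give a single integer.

Step 1: cell (1,1)='T' (+1 fires, +1 burnt)
Step 2: cell (1,1)='T' (+2 fires, +1 burnt)
Step 3: cell (1,1)='T' (+3 fires, +2 burnt)
Step 4: cell (1,1)='F' (+3 fires, +3 burnt)
  -> target ignites at step 4
Step 5: cell (1,1)='.' (+5 fires, +3 burnt)
Step 6: cell (1,1)='.' (+4 fires, +5 burnt)
Step 7: cell (1,1)='.' (+1 fires, +4 burnt)
Step 8: cell (1,1)='.' (+1 fires, +1 burnt)
Step 9: cell (1,1)='.' (+0 fires, +1 burnt)
  fire out at step 9

4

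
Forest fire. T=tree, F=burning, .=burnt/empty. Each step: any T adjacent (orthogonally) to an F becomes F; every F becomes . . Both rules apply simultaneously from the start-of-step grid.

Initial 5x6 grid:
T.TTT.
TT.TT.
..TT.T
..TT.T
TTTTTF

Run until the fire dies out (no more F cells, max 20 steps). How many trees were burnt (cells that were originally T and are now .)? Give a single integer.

Answer: 16

Derivation:
Step 1: +2 fires, +1 burnt (F count now 2)
Step 2: +2 fires, +2 burnt (F count now 2)
Step 3: +2 fires, +2 burnt (F count now 2)
Step 4: +3 fires, +2 burnt (F count now 3)
Step 5: +3 fires, +3 burnt (F count now 3)
Step 6: +2 fires, +3 burnt (F count now 2)
Step 7: +2 fires, +2 burnt (F count now 2)
Step 8: +0 fires, +2 burnt (F count now 0)
Fire out after step 8
Initially T: 19, now '.': 27
Total burnt (originally-T cells now '.'): 16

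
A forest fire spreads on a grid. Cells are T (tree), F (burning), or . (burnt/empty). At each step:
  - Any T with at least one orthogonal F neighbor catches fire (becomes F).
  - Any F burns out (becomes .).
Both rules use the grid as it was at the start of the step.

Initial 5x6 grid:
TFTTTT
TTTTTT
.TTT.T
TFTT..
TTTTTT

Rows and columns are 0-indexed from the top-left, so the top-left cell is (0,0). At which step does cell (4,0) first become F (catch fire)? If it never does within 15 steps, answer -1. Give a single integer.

Step 1: cell (4,0)='T' (+7 fires, +2 burnt)
Step 2: cell (4,0)='F' (+7 fires, +7 burnt)
  -> target ignites at step 2
Step 3: cell (4,0)='.' (+4 fires, +7 burnt)
Step 4: cell (4,0)='.' (+3 fires, +4 burnt)
Step 5: cell (4,0)='.' (+2 fires, +3 burnt)
Step 6: cell (4,0)='.' (+1 fires, +2 burnt)
Step 7: cell (4,0)='.' (+0 fires, +1 burnt)
  fire out at step 7

2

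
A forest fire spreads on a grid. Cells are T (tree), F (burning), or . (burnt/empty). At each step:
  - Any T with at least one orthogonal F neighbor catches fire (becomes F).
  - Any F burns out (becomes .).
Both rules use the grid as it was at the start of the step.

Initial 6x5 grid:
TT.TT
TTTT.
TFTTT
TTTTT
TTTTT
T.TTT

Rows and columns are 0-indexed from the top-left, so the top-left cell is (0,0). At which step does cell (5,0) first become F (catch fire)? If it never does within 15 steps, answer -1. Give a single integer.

Step 1: cell (5,0)='T' (+4 fires, +1 burnt)
Step 2: cell (5,0)='T' (+7 fires, +4 burnt)
Step 3: cell (5,0)='T' (+6 fires, +7 burnt)
Step 4: cell (5,0)='F' (+5 fires, +6 burnt)
  -> target ignites at step 4
Step 5: cell (5,0)='.' (+3 fires, +5 burnt)
Step 6: cell (5,0)='.' (+1 fires, +3 burnt)
Step 7: cell (5,0)='.' (+0 fires, +1 burnt)
  fire out at step 7

4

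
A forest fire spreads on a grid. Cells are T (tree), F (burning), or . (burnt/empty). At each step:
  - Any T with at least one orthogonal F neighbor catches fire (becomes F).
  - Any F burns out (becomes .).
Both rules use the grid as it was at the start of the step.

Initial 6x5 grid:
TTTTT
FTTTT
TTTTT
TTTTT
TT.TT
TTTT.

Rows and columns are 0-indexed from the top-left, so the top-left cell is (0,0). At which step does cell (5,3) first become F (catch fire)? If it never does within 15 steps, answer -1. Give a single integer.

Step 1: cell (5,3)='T' (+3 fires, +1 burnt)
Step 2: cell (5,3)='T' (+4 fires, +3 burnt)
Step 3: cell (5,3)='T' (+5 fires, +4 burnt)
Step 4: cell (5,3)='T' (+6 fires, +5 burnt)
Step 5: cell (5,3)='T' (+4 fires, +6 burnt)
Step 6: cell (5,3)='T' (+3 fires, +4 burnt)
Step 7: cell (5,3)='F' (+2 fires, +3 burnt)
  -> target ignites at step 7
Step 8: cell (5,3)='.' (+0 fires, +2 burnt)
  fire out at step 8

7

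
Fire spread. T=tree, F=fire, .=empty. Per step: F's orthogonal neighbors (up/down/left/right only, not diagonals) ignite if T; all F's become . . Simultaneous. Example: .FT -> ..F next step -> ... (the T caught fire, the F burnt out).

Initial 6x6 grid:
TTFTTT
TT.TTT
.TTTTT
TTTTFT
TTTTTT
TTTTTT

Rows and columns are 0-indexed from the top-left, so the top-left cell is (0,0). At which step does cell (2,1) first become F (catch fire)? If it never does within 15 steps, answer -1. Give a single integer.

Step 1: cell (2,1)='T' (+6 fires, +2 burnt)
Step 2: cell (2,1)='T' (+11 fires, +6 burnt)
Step 3: cell (2,1)='F' (+9 fires, +11 burnt)
  -> target ignites at step 3
Step 4: cell (2,1)='.' (+3 fires, +9 burnt)
Step 5: cell (2,1)='.' (+2 fires, +3 burnt)
Step 6: cell (2,1)='.' (+1 fires, +2 burnt)
Step 7: cell (2,1)='.' (+0 fires, +1 burnt)
  fire out at step 7

3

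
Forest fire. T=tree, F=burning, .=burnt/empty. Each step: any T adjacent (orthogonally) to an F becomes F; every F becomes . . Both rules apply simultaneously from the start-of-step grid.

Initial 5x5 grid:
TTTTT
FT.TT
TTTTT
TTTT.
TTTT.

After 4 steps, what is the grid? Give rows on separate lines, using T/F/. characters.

Step 1: 3 trees catch fire, 1 burn out
  FTTTT
  .F.TT
  FTTTT
  TTTT.
  TTTT.
Step 2: 3 trees catch fire, 3 burn out
  .FTTT
  ...TT
  .FTTT
  FTTT.
  TTTT.
Step 3: 4 trees catch fire, 3 burn out
  ..FTT
  ...TT
  ..FTT
  .FTT.
  FTTT.
Step 4: 4 trees catch fire, 4 burn out
  ...FT
  ...TT
  ...FT
  ..FT.
  .FTT.

...FT
...TT
...FT
..FT.
.FTT.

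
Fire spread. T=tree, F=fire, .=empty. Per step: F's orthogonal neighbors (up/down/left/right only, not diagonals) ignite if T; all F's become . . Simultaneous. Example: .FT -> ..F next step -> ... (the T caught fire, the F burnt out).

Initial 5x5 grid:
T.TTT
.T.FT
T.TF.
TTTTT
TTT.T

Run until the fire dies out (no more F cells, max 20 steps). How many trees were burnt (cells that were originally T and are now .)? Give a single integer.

Answer: 15

Derivation:
Step 1: +4 fires, +2 burnt (F count now 4)
Step 2: +4 fires, +4 burnt (F count now 4)
Step 3: +3 fires, +4 burnt (F count now 3)
Step 4: +2 fires, +3 burnt (F count now 2)
Step 5: +2 fires, +2 burnt (F count now 2)
Step 6: +0 fires, +2 burnt (F count now 0)
Fire out after step 6
Initially T: 17, now '.': 23
Total burnt (originally-T cells now '.'): 15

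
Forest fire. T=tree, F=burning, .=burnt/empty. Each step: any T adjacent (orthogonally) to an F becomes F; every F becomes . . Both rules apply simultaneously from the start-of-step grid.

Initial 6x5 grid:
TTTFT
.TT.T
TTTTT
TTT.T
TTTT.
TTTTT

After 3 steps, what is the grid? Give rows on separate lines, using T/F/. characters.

Step 1: 2 trees catch fire, 1 burn out
  TTF.F
  .TT.T
  TTTTT
  TTT.T
  TTTT.
  TTTTT
Step 2: 3 trees catch fire, 2 burn out
  TF...
  .TF.F
  TTTTT
  TTT.T
  TTTT.
  TTTTT
Step 3: 4 trees catch fire, 3 burn out
  F....
  .F...
  TTFTF
  TTT.T
  TTTT.
  TTTTT

F....
.F...
TTFTF
TTT.T
TTTT.
TTTTT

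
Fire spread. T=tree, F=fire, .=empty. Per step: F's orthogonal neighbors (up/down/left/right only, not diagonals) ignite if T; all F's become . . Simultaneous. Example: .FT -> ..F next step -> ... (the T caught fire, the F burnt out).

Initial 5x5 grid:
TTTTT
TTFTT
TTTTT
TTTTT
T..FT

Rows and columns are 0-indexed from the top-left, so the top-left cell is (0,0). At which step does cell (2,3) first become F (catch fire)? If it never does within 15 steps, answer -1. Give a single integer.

Step 1: cell (2,3)='T' (+6 fires, +2 burnt)
Step 2: cell (2,3)='F' (+8 fires, +6 burnt)
  -> target ignites at step 2
Step 3: cell (2,3)='.' (+5 fires, +8 burnt)
Step 4: cell (2,3)='.' (+1 fires, +5 burnt)
Step 5: cell (2,3)='.' (+1 fires, +1 burnt)
Step 6: cell (2,3)='.' (+0 fires, +1 burnt)
  fire out at step 6

2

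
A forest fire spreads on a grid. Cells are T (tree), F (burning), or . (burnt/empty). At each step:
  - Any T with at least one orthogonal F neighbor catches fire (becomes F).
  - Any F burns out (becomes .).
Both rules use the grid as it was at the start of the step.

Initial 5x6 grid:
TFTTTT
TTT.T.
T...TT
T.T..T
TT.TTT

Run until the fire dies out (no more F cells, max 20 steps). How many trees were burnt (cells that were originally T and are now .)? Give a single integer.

Answer: 19

Derivation:
Step 1: +3 fires, +1 burnt (F count now 3)
Step 2: +3 fires, +3 burnt (F count now 3)
Step 3: +2 fires, +3 burnt (F count now 2)
Step 4: +3 fires, +2 burnt (F count now 3)
Step 5: +2 fires, +3 burnt (F count now 2)
Step 6: +2 fires, +2 burnt (F count now 2)
Step 7: +1 fires, +2 burnt (F count now 1)
Step 8: +1 fires, +1 burnt (F count now 1)
Step 9: +1 fires, +1 burnt (F count now 1)
Step 10: +1 fires, +1 burnt (F count now 1)
Step 11: +0 fires, +1 burnt (F count now 0)
Fire out after step 11
Initially T: 20, now '.': 29
Total burnt (originally-T cells now '.'): 19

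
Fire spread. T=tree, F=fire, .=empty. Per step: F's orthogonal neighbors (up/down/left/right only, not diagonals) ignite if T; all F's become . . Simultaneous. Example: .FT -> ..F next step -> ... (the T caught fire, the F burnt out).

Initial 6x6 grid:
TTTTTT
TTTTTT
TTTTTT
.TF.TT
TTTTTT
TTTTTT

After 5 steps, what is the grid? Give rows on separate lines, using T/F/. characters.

Step 1: 3 trees catch fire, 1 burn out
  TTTTTT
  TTTTTT
  TTFTTT
  .F..TT
  TTFTTT
  TTTTTT
Step 2: 6 trees catch fire, 3 burn out
  TTTTTT
  TTFTTT
  TF.FTT
  ....TT
  TF.FTT
  TTFTTT
Step 3: 9 trees catch fire, 6 burn out
  TTFTTT
  TF.FTT
  F...FT
  ....TT
  F...FT
  TF.FTT
Step 4: 9 trees catch fire, 9 burn out
  TF.FTT
  F...FT
  .....F
  ....FT
  .....F
  F...FT
Step 5: 5 trees catch fire, 9 burn out
  F...FT
  .....F
  ......
  .....F
  ......
  .....F

F...FT
.....F
......
.....F
......
.....F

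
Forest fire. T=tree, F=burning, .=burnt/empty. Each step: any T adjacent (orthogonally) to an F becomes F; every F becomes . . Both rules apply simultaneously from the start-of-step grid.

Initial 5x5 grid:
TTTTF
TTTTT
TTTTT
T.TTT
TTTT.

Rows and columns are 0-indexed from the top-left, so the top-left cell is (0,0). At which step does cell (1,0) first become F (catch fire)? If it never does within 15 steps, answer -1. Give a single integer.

Step 1: cell (1,0)='T' (+2 fires, +1 burnt)
Step 2: cell (1,0)='T' (+3 fires, +2 burnt)
Step 3: cell (1,0)='T' (+4 fires, +3 burnt)
Step 4: cell (1,0)='T' (+4 fires, +4 burnt)
Step 5: cell (1,0)='F' (+4 fires, +4 burnt)
  -> target ignites at step 5
Step 6: cell (1,0)='.' (+2 fires, +4 burnt)
Step 7: cell (1,0)='.' (+2 fires, +2 burnt)
Step 8: cell (1,0)='.' (+1 fires, +2 burnt)
Step 9: cell (1,0)='.' (+0 fires, +1 burnt)
  fire out at step 9

5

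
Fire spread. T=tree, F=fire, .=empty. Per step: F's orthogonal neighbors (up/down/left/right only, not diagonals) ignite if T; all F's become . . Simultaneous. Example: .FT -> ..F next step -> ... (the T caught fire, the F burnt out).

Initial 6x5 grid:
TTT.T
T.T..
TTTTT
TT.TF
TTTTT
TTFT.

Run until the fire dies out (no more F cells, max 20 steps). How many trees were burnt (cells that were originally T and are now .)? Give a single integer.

Answer: 21

Derivation:
Step 1: +6 fires, +2 burnt (F count now 6)
Step 2: +4 fires, +6 burnt (F count now 4)
Step 3: +3 fires, +4 burnt (F count now 3)
Step 4: +3 fires, +3 burnt (F count now 3)
Step 5: +2 fires, +3 burnt (F count now 2)
Step 6: +2 fires, +2 burnt (F count now 2)
Step 7: +1 fires, +2 burnt (F count now 1)
Step 8: +0 fires, +1 burnt (F count now 0)
Fire out after step 8
Initially T: 22, now '.': 29
Total burnt (originally-T cells now '.'): 21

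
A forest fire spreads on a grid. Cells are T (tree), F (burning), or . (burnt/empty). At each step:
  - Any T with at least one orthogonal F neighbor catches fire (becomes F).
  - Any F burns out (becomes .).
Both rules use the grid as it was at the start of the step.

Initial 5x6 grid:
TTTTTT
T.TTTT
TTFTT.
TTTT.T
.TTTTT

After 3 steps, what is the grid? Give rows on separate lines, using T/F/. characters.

Step 1: 4 trees catch fire, 1 burn out
  TTTTTT
  T.FTTT
  TF.FT.
  TTFT.T
  .TTTTT
Step 2: 7 trees catch fire, 4 burn out
  TTFTTT
  T..FTT
  F...F.
  TF.F.T
  .TFTTT
Step 3: 7 trees catch fire, 7 burn out
  TF.FTT
  F...FT
  ......
  F....T
  .F.FTT

TF.FTT
F...FT
......
F....T
.F.FTT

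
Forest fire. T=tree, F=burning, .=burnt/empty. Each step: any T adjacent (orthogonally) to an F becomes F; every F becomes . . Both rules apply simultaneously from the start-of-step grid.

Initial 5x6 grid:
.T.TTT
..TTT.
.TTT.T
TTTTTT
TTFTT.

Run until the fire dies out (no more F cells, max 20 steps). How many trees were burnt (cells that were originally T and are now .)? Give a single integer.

Step 1: +3 fires, +1 burnt (F count now 3)
Step 2: +5 fires, +3 burnt (F count now 5)
Step 3: +5 fires, +5 burnt (F count now 5)
Step 4: +2 fires, +5 burnt (F count now 2)
Step 5: +3 fires, +2 burnt (F count now 3)
Step 6: +1 fires, +3 burnt (F count now 1)
Step 7: +1 fires, +1 burnt (F count now 1)
Step 8: +0 fires, +1 burnt (F count now 0)
Fire out after step 8
Initially T: 21, now '.': 29
Total burnt (originally-T cells now '.'): 20

Answer: 20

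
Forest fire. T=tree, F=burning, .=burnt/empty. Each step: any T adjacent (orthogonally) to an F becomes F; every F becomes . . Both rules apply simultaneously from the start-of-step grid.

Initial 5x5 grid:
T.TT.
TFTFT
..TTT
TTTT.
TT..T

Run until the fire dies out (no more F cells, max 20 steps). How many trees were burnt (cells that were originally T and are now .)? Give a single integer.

Answer: 15

Derivation:
Step 1: +5 fires, +2 burnt (F count now 5)
Step 2: +5 fires, +5 burnt (F count now 5)
Step 3: +1 fires, +5 burnt (F count now 1)
Step 4: +1 fires, +1 burnt (F count now 1)
Step 5: +2 fires, +1 burnt (F count now 2)
Step 6: +1 fires, +2 burnt (F count now 1)
Step 7: +0 fires, +1 burnt (F count now 0)
Fire out after step 7
Initially T: 16, now '.': 24
Total burnt (originally-T cells now '.'): 15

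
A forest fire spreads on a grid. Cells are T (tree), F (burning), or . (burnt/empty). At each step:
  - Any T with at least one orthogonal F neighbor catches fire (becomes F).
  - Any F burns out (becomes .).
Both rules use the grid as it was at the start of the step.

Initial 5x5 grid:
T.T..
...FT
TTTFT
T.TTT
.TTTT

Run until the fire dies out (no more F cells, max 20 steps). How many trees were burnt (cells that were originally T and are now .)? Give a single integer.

Answer: 13

Derivation:
Step 1: +4 fires, +2 burnt (F count now 4)
Step 2: +4 fires, +4 burnt (F count now 4)
Step 3: +3 fires, +4 burnt (F count now 3)
Step 4: +2 fires, +3 burnt (F count now 2)
Step 5: +0 fires, +2 burnt (F count now 0)
Fire out after step 5
Initially T: 15, now '.': 23
Total burnt (originally-T cells now '.'): 13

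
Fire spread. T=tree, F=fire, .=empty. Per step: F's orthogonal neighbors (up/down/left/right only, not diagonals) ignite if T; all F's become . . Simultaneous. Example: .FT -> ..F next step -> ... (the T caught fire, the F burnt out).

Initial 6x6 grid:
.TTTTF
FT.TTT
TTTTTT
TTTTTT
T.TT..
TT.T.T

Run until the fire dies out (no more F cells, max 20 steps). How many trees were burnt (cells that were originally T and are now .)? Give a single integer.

Step 1: +4 fires, +2 burnt (F count now 4)
Step 2: +6 fires, +4 burnt (F count now 6)
Step 3: +7 fires, +6 burnt (F count now 7)
Step 4: +4 fires, +7 burnt (F count now 4)
Step 5: +3 fires, +4 burnt (F count now 3)
Step 6: +1 fires, +3 burnt (F count now 1)
Step 7: +1 fires, +1 burnt (F count now 1)
Step 8: +0 fires, +1 burnt (F count now 0)
Fire out after step 8
Initially T: 27, now '.': 35
Total burnt (originally-T cells now '.'): 26

Answer: 26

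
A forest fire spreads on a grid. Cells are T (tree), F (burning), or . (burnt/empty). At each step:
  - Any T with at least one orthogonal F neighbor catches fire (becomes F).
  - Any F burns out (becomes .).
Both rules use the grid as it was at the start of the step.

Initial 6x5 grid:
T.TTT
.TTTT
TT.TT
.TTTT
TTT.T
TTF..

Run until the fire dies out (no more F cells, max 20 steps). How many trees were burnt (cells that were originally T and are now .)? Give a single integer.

Answer: 21

Derivation:
Step 1: +2 fires, +1 burnt (F count now 2)
Step 2: +3 fires, +2 burnt (F count now 3)
Step 3: +3 fires, +3 burnt (F count now 3)
Step 4: +3 fires, +3 burnt (F count now 3)
Step 5: +5 fires, +3 burnt (F count now 5)
Step 6: +3 fires, +5 burnt (F count now 3)
Step 7: +2 fires, +3 burnt (F count now 2)
Step 8: +0 fires, +2 burnt (F count now 0)
Fire out after step 8
Initially T: 22, now '.': 29
Total burnt (originally-T cells now '.'): 21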